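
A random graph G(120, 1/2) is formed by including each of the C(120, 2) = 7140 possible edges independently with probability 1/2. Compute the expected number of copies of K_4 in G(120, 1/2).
E[# K_4] = C(120, 4) · (1/2)^C(4, 2) = 8214570 / 2^6 = 4107285/32 = 128352.65625

For each 4-subset S of vertices (there are C(120, 4) = 8214570 such S), let X_S = 1 if S induces a K_4 (all C(4, 2) = 6 edges present). Then P(X_S = 1) = (1/2)^6 = 1/64. By linearity of expectation, E[# K_4] = C(120, 4) · (1/2)^6 = 8214570 / 64 = 4107285/32 = 128352.65625.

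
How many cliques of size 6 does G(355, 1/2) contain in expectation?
E[# K_6] = C(355, 6) · (1/2)^C(6, 2) = 2664352290600 / 2^15 = 333044036325/4096 ≈ 81309579.180908

For each 6-subset S of vertices (there are C(355, 6) = 2664352290600 such S), let X_S = 1 if S induces a K_6 (all C(6, 2) = 15 edges present). Then P(X_S = 1) = (1/2)^15 = 1/32768. By linearity of expectation, E[# K_6] = C(355, 6) · (1/2)^15 = 2664352290600 / 32768 = 333044036325/4096 ≈ 81309579.180908.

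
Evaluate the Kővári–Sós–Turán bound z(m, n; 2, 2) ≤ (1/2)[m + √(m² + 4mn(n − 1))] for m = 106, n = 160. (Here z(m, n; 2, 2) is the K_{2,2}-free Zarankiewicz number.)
z(106, 160; 2, 2) ≤ (1/2)[106 + √(106² + 4·106·160·159)] = (1/2)[106 + √10797796] = 1696

Kővári–Sós–Turán: let r_1, ..., r_106 be the row sums and z = Σ r_i the total number of 1s. Each pair of columns can share at most one row with both entries 1 (else a 2×2 all-ones block appears), so Σ_i C(r_i, 2) ≤ C(160, 2) = 12720. By convexity Σ_i C(r_i, 2) ≥ 106·C(z/106, 2) = z(z − 106)/(2·106), giving z² − 106z − 106·160·159 ≤ 0 and hence z ≤ (1/2)[106 + √(11236 + 4·2696640)] = (1/2)[106 + √10797796] ≈ (1/2)(106 + 3286) = 1696.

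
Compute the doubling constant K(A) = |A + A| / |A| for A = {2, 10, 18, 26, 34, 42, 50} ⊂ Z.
K = |A + A| / |A| = 13/7

Enumerate A + A = {a + b : a, b ∈ A}. With |A| = 7, there are |A|^2 = 49 ordered sum pairs; collecting distinct values, A + A = {4, 12, 20, 28, 36, 44, 52, 60, 68, 76, 84, 92, 100}, so |A + A| = 13. Thus K = 13/7. Here |A + A| = 2|A| − 1 = 13, the minimum possible — so K = 13/7 is minimal, which holds iff A is an arithmetic progression.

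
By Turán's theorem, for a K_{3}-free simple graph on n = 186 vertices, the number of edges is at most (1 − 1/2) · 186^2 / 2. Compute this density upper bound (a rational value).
Turán density bound = (1/2) · 186^2/2 = 8649

Turán's theorem: ex(n, K_{r+1}) is achieved by the complete r-partite Turán graph T(n, r) with parts as balanced as possible, and is at most (1 − 1/r) · n^2/2. For r = 2, n = 186: the density bound is (1/2) · 34596/2 = 8649. Since 2 ∣ 186, the Turán graph T(186, 2) has parts of equal size 93, and its edge count e(T(186, 2)) = 8649 attains the density bound exactly.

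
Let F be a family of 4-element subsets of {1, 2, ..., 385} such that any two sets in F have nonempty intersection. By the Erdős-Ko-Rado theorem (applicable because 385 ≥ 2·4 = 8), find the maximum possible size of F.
max |F| = C(384, 3) = 9363584

The Erdős-Ko-Rado theorem states: for n ≥ 2k, an intersecting family of k-subsets of an n-element set has size at most C(n − 1, k − 1), with equality for 'star' families {A ⊆ [n] : |A| = k, i ∈ A} (fix an element i). For n = 385, k = 4: C(384, 3) = 9363584.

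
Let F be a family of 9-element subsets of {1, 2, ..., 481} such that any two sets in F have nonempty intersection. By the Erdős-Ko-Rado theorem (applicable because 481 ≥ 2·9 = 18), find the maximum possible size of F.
max |F| = C(480, 8) = 65908669977641700

The Erdős-Ko-Rado theorem states: for n ≥ 2k, an intersecting family of k-subsets of an n-element set has size at most C(n − 1, k − 1), with equality for 'star' families {A ⊆ [n] : |A| = k, i ∈ A} (fix an element i). For n = 481, k = 9: C(480, 8) = 65908669977641700.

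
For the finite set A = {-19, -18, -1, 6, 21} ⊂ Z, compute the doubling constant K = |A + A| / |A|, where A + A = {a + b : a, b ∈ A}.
K = |A + A| / |A| = 15/5 = 3

Enumerate A + A = {a + b : a, b ∈ A}. With |A| = 5, there are |A|^2 = 25 ordered sum pairs; collecting distinct values, A + A = {-38, -37, -36, -20, -19, -13, -12, -2, 2, 3, 5, 12, 20, 27, 42}, so |A + A| = 15. Thus K = 15/5 = 3. For comparison, the minimum possible |A + A| over all 5-element sets is 2·5 − 1 = 9 (so min K = 9/5), attained only by arithmetic progressions.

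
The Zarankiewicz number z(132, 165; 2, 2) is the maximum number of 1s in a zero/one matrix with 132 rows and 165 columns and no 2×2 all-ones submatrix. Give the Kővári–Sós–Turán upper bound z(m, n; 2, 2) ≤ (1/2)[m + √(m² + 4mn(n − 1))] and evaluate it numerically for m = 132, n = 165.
z(132, 165; 2, 2) ≤ (1/2)[132 + √(132² + 4·132·165·164)] = (1/2)[132 + √14305104] = 1957.1044

Kővári–Sós–Turán: let r_1, ..., r_132 be the row sums and z = Σ r_i the total number of 1s. Each pair of columns can share at most one row with both entries 1 (else a 2×2 all-ones block appears), so Σ_i C(r_i, 2) ≤ C(165, 2) = 13530. By convexity Σ_i C(r_i, 2) ≥ 132·C(z/132, 2) = z(z − 132)/(2·132), giving z² − 132z − 132·165·164 ≤ 0 and hence z ≤ (1/2)[132 + √(17424 + 4·3571920)] = (1/2)[132 + √14305104] ≈ (1/2)(132 + 3782.2089) = 1957.1044.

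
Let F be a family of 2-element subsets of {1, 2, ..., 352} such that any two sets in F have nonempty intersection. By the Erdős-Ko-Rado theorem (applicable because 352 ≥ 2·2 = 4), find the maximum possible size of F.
max |F| = C(351, 1) = 351

Erdős-Ko-Rado (1961): when n ≥ 2k, max |F| = C(n−1, k−1). The bound is attained by the star {A : i ∈ A} for any fixed i ∈ [n]. Here C(352−1, 2−1) = C(351, 1) = 351.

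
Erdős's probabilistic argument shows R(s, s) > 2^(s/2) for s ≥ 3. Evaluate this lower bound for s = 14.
2^(14/2) = 128; so R(14, 14) > 128

Colour each edge of K_n uniformly at random with red/blue. The expected number of monochromatic K_14 is C(n, 14) · 2 · 2^(−C(14,2)). If C(n, 14) · 2^(1 − C(14,2)) < 1, then with positive probability no monochromatic K_14 exists, so R(14, 14) > n. The standard estimate C(n, 14) ≤ n^14/14! shows this inequality holds whenever n ≤ 2^(14/2) (since 14! · 2^(C(14,2) − 1) > 2^(14^2/2) ≥ n^14). Hence R(14, 14) > 2^(14/2) = 128.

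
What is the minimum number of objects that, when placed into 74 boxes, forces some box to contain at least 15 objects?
n = (15 − 1)·74 + 1 = 1037

By the generalised pigeonhole principle, to guarantee some box contains ≥ r objects we need more than (r − 1) · k objects total. Threshold: n = (r − 1) · k + 1. With r = 15 and k = 74: n = 14 · 74 + 1 = 1036 + 1 = 1037. For n = 1036 = 14 · 74, we can put exactly 14 objects in every box, avoiding 15 in any single one — so 1037 is tight.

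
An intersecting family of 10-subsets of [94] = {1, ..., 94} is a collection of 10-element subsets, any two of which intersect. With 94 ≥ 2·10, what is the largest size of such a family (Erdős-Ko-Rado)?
max |F| = C(93, 9) = 961835834245

Erdős-Ko-Rado (1961): when n ≥ 2k, max |F| = C(n−1, k−1). The bound is attained by the star {A : i ∈ A} for any fixed i ∈ [n]. Here C(94−1, 10−1) = C(93, 9) = 961835834245.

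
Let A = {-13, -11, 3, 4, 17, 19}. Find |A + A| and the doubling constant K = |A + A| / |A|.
K = |A + A| / |A| = 18/6 = 3

Enumerate A + A = {a + b : a, b ∈ A}. With |A| = 6, there are |A|^2 = 36 ordered sum pairs; collecting distinct values, A + A = {-26, -24, -22, -10, -9, -8, -7, 4, 6, 7, 8, 20, 21, 22, 23, 34, 36, 38}, so |A + A| = 18. Thus K = 18/6 = 3. For comparison, the minimum possible |A + A| over all 6-element sets is 2·6 − 1 = 11 (so min K = 11/6), attained only by arithmetic progressions.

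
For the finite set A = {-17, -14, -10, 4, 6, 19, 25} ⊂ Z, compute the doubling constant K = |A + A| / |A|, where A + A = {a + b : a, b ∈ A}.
K = |A + A| / |A| = 27/7

Enumerate A + A = {a + b : a, b ∈ A}. With |A| = 7, there are |A|^2 = 49 ordered sum pairs; collecting distinct values, A + A = {-34, -31, -28, -27, -24, -20, -13, -11, -10, -8, -6, -4, 2, 5, 8, 9, 10, 11, 12, 15, 23, 25, 29, 31, 38, 44, 50}, so |A + A| = 27. Thus K = 27/7. For comparison, the minimum possible |A + A| over all 7-element sets is 2·7 − 1 = 13 (so min K = 13/7), attained only by arithmetic progressions.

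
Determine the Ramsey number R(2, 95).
R(2, 95) = 95

R(2, k) = k for all k ≥ 2: in a 2-colouring of K_k, either some edge is red (a red K_2) or all edges are blue (a blue K_k). And K_{94} coloured all-blue has no blue K_95, so R(2, 95) > 94. Hence R(2, 95) = 95.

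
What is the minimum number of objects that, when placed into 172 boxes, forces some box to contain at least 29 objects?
n = (29 − 1)·172 + 1 = 4817

By the generalised pigeonhole principle, to guarantee some box contains ≥ r objects we need more than (r − 1) · k objects total. Threshold: n = (r − 1) · k + 1. With r = 29 and k = 172: n = 28 · 172 + 1 = 4816 + 1 = 4817. For n = 4816 = 28 · 172, we can put exactly 28 objects in every box, avoiding 29 in any single one — so 4817 is tight.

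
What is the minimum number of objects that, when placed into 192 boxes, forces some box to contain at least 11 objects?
n = (11 − 1)·192 + 1 = 1921

By the generalised pigeonhole principle, to guarantee some box contains ≥ r objects we need more than (r − 1) · k objects total. Threshold: n = (r − 1) · k + 1. With r = 11 and k = 192: n = 10 · 192 + 1 = 1920 + 1 = 1921. For n = 1920 = 10 · 192, we can put exactly 10 objects in every box, avoiding 11 in any single one — so 1921 is tight.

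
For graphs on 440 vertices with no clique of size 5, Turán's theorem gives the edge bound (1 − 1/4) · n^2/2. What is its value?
Turán density bound = (3/4) · 440^2/2 = 72600

Turán's theorem: ex(n, K_{r+1}) is achieved by the complete r-partite Turán graph T(n, r) with parts as balanced as possible, and is at most (1 − 1/r) · n^2/2. For r = 4, n = 440: the density bound is (3/4) · 193600/2 = 72600. Since 4 ∣ 440, the Turán graph T(440, 4) has parts of equal size 110, and its edge count e(T(440, 4)) = 72600 attains the density bound exactly.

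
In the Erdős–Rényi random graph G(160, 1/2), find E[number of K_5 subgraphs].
E[# K_5] = C(160, 5) · (1/2)^C(5, 2) = 820384032 / 2^10 = 25637001/32 = 801156.28125

For each 5-subset S of vertices (there are C(160, 5) = 820384032 such S), let X_S = 1 if S induces a K_5 (all C(5, 2) = 10 edges present). Then P(X_S = 1) = (1/2)^10 = 1/1024. By linearity of expectation, E[# K_5] = C(160, 5) · (1/2)^10 = 820384032 / 1024 = 25637001/32 = 801156.28125.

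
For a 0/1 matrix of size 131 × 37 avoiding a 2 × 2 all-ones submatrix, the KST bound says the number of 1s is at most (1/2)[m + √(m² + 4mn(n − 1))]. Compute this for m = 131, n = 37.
z(131, 37; 2, 2) ≤ (1/2)[131 + √(131² + 4·131·37·36)] = (1/2)[131 + √715129] = 488.3265

Kővári–Sós–Turán: let r_1, ..., r_131 be the row sums and z = Σ r_i the total number of 1s. Each pair of columns can share at most one row with both entries 1 (else a 2×2 all-ones block appears), so Σ_i C(r_i, 2) ≤ C(37, 2) = 666. By convexity Σ_i C(r_i, 2) ≥ 131·C(z/131, 2) = z(z − 131)/(2·131), giving z² − 131z − 131·37·36 ≤ 0 and hence z ≤ (1/2)[131 + √(17161 + 4·174492)] = (1/2)[131 + √715129] ≈ (1/2)(131 + 845.653) = 488.3265.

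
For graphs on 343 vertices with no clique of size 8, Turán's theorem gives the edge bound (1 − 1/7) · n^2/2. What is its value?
Turán density bound = (6/7) · 343^2/2 = 50421

Turán's theorem: ex(n, K_{r+1}) is achieved by the complete r-partite Turán graph T(n, r) with parts as balanced as possible, and is at most (1 − 1/r) · n^2/2. For r = 7, n = 343: the density bound is (6/7) · 117649/2 = 50421. Since 7 ∣ 343, the Turán graph T(343, 7) has parts of equal size 49, and its edge count e(T(343, 7)) = 50421 attains the density bound exactly.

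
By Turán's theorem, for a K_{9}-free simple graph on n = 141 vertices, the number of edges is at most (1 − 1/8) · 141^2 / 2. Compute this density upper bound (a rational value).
Turán density bound = (7/8) · 141^2/2 = 139167/16 ≈ 8697.9375

Turán's theorem: ex(n, K_{r+1}) is achieved by the complete r-partite Turán graph T(n, r) with parts as balanced as possible, and is at most (1 − 1/r) · n^2/2. For r = 8, n = 141: the density bound is (7/8) · 19881/2 = 139167/16 ≈ 8697.9375. The integer-valued extremum is e(T(141, 8)) = 8697, which is strictly less than the density bound 139167/16 since 8 ∤ 141 (the parts of T(141, 8) cannot all be equal).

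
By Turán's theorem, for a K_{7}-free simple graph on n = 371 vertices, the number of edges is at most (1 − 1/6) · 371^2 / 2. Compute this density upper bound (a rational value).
Turán density bound = (5/6) · 371^2/2 = 688205/12 ≈ 57350.4167

Turán's theorem: ex(n, K_{r+1}) is achieved by the complete r-partite Turán graph T(n, r) with parts as balanced as possible, and is at most (1 − 1/r) · n^2/2. For r = 6, n = 371: the density bound is (5/6) · 137641/2 = 688205/12 ≈ 57350.4167. The integer-valued extremum is e(T(371, 6)) = 57350, which is strictly less than the density bound 688205/12 since 6 ∤ 371 (the parts of T(371, 6) cannot all be equal).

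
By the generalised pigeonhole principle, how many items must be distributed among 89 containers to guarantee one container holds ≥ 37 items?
n = (37 − 1)·89 + 1 = 3205

By the generalised pigeonhole principle, to guarantee some box contains ≥ r objects we need more than (r − 1) · k objects total. Threshold: n = (r − 1) · k + 1. With r = 37 and k = 89: n = 36 · 89 + 1 = 3204 + 1 = 3205. For n = 3204 = 36 · 89, we can put exactly 36 objects in every box, avoiding 37 in any single one — so 3205 is tight.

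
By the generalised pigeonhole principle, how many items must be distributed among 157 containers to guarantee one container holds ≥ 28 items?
n = (28 − 1)·157 + 1 = 4240

By the generalised pigeonhole principle, to guarantee some box contains ≥ r objects we need more than (r − 1) · k objects total. Threshold: n = (r − 1) · k + 1. With r = 28 and k = 157: n = 27 · 157 + 1 = 4239 + 1 = 4240. For n = 4239 = 27 · 157, we can put exactly 27 objects in every box, avoiding 28 in any single one — so 4240 is tight.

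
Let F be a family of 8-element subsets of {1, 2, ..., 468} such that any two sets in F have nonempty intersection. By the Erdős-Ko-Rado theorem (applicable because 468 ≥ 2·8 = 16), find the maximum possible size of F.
max |F| = C(467, 7) = 918685974774788

The Erdős-Ko-Rado theorem states: for n ≥ 2k, an intersecting family of k-subsets of an n-element set has size at most C(n − 1, k − 1), with equality for 'star' families {A ⊆ [n] : |A| = k, i ∈ A} (fix an element i). For n = 468, k = 8: C(467, 7) = 918685974774788.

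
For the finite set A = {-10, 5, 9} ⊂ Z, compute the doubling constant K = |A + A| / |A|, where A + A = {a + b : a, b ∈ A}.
K = |A + A| / |A| = 6/3 = 2

Enumerate A + A = {a + b : a, b ∈ A}. With |A| = 3, there are |A|^2 = 9 ordered sum pairs; collecting distinct values, A + A = {-20, -5, -1, 10, 14, 18}, so |A + A| = 6. Thus K = 6/3 = 2. For comparison, the minimum possible |A + A| over all 3-element sets is 2·3 − 1 = 5 (so min K = 5/3), attained only by arithmetic progressions.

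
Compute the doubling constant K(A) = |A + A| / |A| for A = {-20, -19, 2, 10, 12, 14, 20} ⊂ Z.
K = |A + A| / |A| = 26/7

Enumerate A + A = {a + b : a, b ∈ A}. With |A| = 7, there are |A|^2 = 49 ordered sum pairs; collecting distinct values, A + A = {-40, -39, -38, -18, -17, -10, -9, -8, -7, -6, -5, 0, 1, 4, 12, 14, 16, 20, 22, 24, 26, 28, 30, 32, 34, 40}, so |A + A| = 26. Thus K = 26/7. For comparison, the minimum possible |A + A| over all 7-element sets is 2·7 − 1 = 13 (so min K = 13/7), attained only by arithmetic progressions.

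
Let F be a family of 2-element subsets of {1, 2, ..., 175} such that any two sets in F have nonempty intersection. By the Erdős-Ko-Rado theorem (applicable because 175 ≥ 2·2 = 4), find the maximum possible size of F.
max |F| = C(174, 1) = 174

The Erdős-Ko-Rado theorem states: for n ≥ 2k, an intersecting family of k-subsets of an n-element set has size at most C(n − 1, k − 1), with equality for 'star' families {A ⊆ [n] : |A| = k, i ∈ A} (fix an element i). For n = 175, k = 2: C(174, 1) = 174.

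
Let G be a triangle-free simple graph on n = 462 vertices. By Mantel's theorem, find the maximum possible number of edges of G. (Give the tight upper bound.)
ex(462, K_3) = ⌊462^2/4⌋ = 53361

Mantel (1907): a triangle-free graph on n vertices has at most ⌊n^2/4⌋ edges, with equality for the complete bipartite graph K_{⌊n/2⌋, ⌈n/2⌉}. For n = 462: ⌊462^2/4⌋ = ⌊213444/4⌋ = 53361. The extremal graph is K_{231, 231}, which has 231·231 = 53361 edges.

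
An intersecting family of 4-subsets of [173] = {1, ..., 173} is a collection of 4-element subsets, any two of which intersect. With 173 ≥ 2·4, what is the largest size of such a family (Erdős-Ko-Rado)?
max |F| = C(172, 3) = 833340

Erdős-Ko-Rado (1961): when n ≥ 2k, max |F| = C(n−1, k−1). The bound is attained by the star {A : i ∈ A} for any fixed i ∈ [n]. Here C(173−1, 4−1) = C(172, 3) = 833340.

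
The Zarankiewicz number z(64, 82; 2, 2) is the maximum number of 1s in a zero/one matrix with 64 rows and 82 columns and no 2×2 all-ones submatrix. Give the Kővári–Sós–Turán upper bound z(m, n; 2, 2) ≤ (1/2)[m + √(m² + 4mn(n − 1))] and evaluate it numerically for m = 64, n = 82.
z(64, 82; 2, 2) ≤ (1/2)[64 + √(64² + 4·64·82·81)] = (1/2)[64 + √1704448] = 684.7725

Kővári–Sós–Turán: let r_1, ..., r_64 be the row sums and z = Σ r_i the total number of 1s. Each pair of columns can share at most one row with both entries 1 (else a 2×2 all-ones block appears), so Σ_i C(r_i, 2) ≤ C(82, 2) = 3321. By convexity Σ_i C(r_i, 2) ≥ 64·C(z/64, 2) = z(z − 64)/(2·64), giving z² − 64z − 64·82·81 ≤ 0 and hence z ≤ (1/2)[64 + √(4096 + 4·425088)] = (1/2)[64 + √1704448] ≈ (1/2)(64 + 1305.5451) = 684.7725.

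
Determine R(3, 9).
R(3, 9) = 36

Lower bound: an explicit 2-colouring of K_{35} (typically a Paley-type or other structured construction) avoids a red K_3 and a blue K_9, showing R(3, 9) > 35.
Upper bound: the simple Erdős–Szekeres recurrence only gives R(3, 9) ≤ 37; the tight bound R(3, 9) ≤ 36 requires a sharper case analysis (or computer search) of 2-colourings of K_{36}.
Hence R(3, 9) = 36.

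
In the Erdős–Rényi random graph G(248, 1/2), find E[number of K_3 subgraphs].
E[# K_3] = C(248, 3) · (1/2)^C(3, 2) = 2511496 / 2^3 = 313937

For each 3-subset S of vertices (there are C(248, 3) = 2511496 such S), let X_S = 1 if S induces a K_3 (all C(3, 2) = 3 edges present). Then P(X_S = 1) = (1/2)^3 = 1/8. By linearity of expectation, E[# K_3] = C(248, 3) · (1/2)^3 = 2511496 / 8 = 313937.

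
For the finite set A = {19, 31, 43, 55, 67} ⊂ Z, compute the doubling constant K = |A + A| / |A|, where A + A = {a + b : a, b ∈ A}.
K = |A + A| / |A| = 9/5

Enumerate A + A = {a + b : a, b ∈ A}. With |A| = 5, there are |A|^2 = 25 ordered sum pairs; collecting distinct values, A + A = {38, 50, 62, 74, 86, 98, 110, 122, 134}, so |A + A| = 9. Thus K = 9/5. Here |A + A| = 2|A| − 1 = 9, the minimum possible — so K = 9/5 is minimal, which holds iff A is an arithmetic progression.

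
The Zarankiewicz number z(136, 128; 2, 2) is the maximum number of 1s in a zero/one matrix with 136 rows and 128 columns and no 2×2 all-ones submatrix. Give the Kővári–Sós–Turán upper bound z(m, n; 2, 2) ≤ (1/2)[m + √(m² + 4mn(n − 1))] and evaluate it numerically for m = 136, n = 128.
z(136, 128; 2, 2) ≤ (1/2)[136 + √(136² + 4·136·128·127)] = (1/2)[136 + √8861760] = 1556.4354

Kővári–Sós–Turán: let r_1, ..., r_136 be the row sums and z = Σ r_i the total number of 1s. Each pair of columns can share at most one row with both entries 1 (else a 2×2 all-ones block appears), so Σ_i C(r_i, 2) ≤ C(128, 2) = 8128. By convexity Σ_i C(r_i, 2) ≥ 136·C(z/136, 2) = z(z − 136)/(2·136), giving z² − 136z − 136·128·127 ≤ 0 and hence z ≤ (1/2)[136 + √(18496 + 4·2210816)] = (1/2)[136 + √8861760] ≈ (1/2)(136 + 2976.8708) = 1556.4354.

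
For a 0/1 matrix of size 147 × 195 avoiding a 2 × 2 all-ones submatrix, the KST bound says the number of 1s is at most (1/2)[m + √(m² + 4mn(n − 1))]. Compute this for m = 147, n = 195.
z(147, 195; 2, 2) ≤ (1/2)[147 + √(147² + 4·147·195·194)] = (1/2)[147 + √22265649] = 2432.8245

Kővári–Sós–Turán: let r_1, ..., r_147 be the row sums and z = Σ r_i the total number of 1s. Each pair of columns can share at most one row with both entries 1 (else a 2×2 all-ones block appears), so Σ_i C(r_i, 2) ≤ C(195, 2) = 18915. By convexity Σ_i C(r_i, 2) ≥ 147·C(z/147, 2) = z(z − 147)/(2·147), giving z² − 147z − 147·195·194 ≤ 0 and hence z ≤ (1/2)[147 + √(21609 + 4·5561010)] = (1/2)[147 + √22265649] ≈ (1/2)(147 + 4718.6491) = 2432.8245.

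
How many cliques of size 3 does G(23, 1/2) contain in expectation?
E[# K_3] = C(23, 3) · (1/2)^C(3, 2) = 1771 / 2^3 = 221.375

For each 3-subset S of vertices (there are C(23, 3) = 1771 such S), let X_S = 1 if S induces a K_3 (all C(3, 2) = 3 edges present). Then P(X_S = 1) = (1/2)^3 = 1/8. By linearity of expectation, E[# K_3] = C(23, 3) · (1/2)^3 = 1771 / 8 = 221.375.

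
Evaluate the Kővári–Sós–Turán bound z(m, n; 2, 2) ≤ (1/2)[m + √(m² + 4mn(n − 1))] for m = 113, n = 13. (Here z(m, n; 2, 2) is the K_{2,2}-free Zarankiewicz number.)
z(113, 13; 2, 2) ≤ (1/2)[113 + √(113² + 4·113·13·12)] = (1/2)[113 + √83281] = 200.7922

Kővári–Sós–Turán: let r_1, ..., r_113 be the row sums and z = Σ r_i the total number of 1s. Each pair of columns can share at most one row with both entries 1 (else a 2×2 all-ones block appears), so Σ_i C(r_i, 2) ≤ C(13, 2) = 78. By convexity Σ_i C(r_i, 2) ≥ 113·C(z/113, 2) = z(z − 113)/(2·113), giving z² − 113z − 113·13·12 ≤ 0 and hence z ≤ (1/2)[113 + √(12769 + 4·17628)] = (1/2)[113 + √83281] ≈ (1/2)(113 + 288.5845) = 200.7922.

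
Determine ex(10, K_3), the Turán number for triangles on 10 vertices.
ex(10, K_3) = ⌊10^2/4⌋ = 25

Mantel (1907): a triangle-free graph on n vertices has at most ⌊n^2/4⌋ edges, with equality for the complete bipartite graph K_{⌊n/2⌋, ⌈n/2⌉}. For n = 10: ⌊10^2/4⌋ = ⌊100/4⌋ = 25. The extremal graph is K_{5, 5}, which has 5·5 = 25 edges.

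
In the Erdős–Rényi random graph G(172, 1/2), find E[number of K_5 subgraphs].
E[# K_5] = C(172, 5) · (1/2)^C(5, 2) = 1183009464 / 2^10 = 147876183/128 = 1155282.6796875

For each 5-subset S of vertices (there are C(172, 5) = 1183009464 such S), let X_S = 1 if S induces a K_5 (all C(5, 2) = 10 edges present). Then P(X_S = 1) = (1/2)^10 = 1/1024. By linearity of expectation, E[# K_5] = C(172, 5) · (1/2)^10 = 1183009464 / 1024 = 147876183/128 = 1155282.6796875.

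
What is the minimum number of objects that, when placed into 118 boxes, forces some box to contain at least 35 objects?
n = (35 − 1)·118 + 1 = 4013

By the generalised pigeonhole principle, to guarantee some box contains ≥ r objects we need more than (r − 1) · k objects total. Threshold: n = (r − 1) · k + 1. With r = 35 and k = 118: n = 34 · 118 + 1 = 4012 + 1 = 4013. For n = 4012 = 34 · 118, we can put exactly 34 objects in every box, avoiding 35 in any single one — so 4013 is tight.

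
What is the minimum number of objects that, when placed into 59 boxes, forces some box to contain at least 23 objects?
n = (23 − 1)·59 + 1 = 1299

By the generalised pigeonhole principle, to guarantee some box contains ≥ r objects we need more than (r − 1) · k objects total. Threshold: n = (r − 1) · k + 1. With r = 23 and k = 59: n = 22 · 59 + 1 = 1298 + 1 = 1299. For n = 1298 = 22 · 59, we can put exactly 22 objects in every box, avoiding 23 in any single one — so 1299 is tight.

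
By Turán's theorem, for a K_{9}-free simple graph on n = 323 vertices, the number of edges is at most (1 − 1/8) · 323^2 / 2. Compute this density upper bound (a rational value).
Turán density bound = (7/8) · 323^2/2 = 730303/16 ≈ 45643.9375

Turán's theorem: ex(n, K_{r+1}) is achieved by the complete r-partite Turán graph T(n, r) with parts as balanced as possible, and is at most (1 − 1/r) · n^2/2. For r = 8, n = 323: the density bound is (7/8) · 104329/2 = 730303/16 ≈ 45643.9375. The integer-valued extremum is e(T(323, 8)) = 45643, which is strictly less than the density bound 730303/16 since 8 ∤ 323 (the parts of T(323, 8) cannot all be equal).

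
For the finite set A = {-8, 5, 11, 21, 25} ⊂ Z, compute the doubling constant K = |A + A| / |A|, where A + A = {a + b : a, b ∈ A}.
K = |A + A| / |A| = 15/5 = 3

Enumerate A + A = {a + b : a, b ∈ A}. With |A| = 5, there are |A|^2 = 25 ordered sum pairs; collecting distinct values, A + A = {-16, -3, 3, 10, 13, 16, 17, 22, 26, 30, 32, 36, 42, 46, 50}, so |A + A| = 15. Thus K = 15/5 = 3. For comparison, the minimum possible |A + A| over all 5-element sets is 2·5 − 1 = 9 (so min K = 9/5), attained only by arithmetic progressions.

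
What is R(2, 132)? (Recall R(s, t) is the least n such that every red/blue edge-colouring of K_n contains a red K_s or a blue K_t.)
R(2, 132) = 132

R(2, k) = k for all k ≥ 2: in a 2-colouring of K_k, either some edge is red (a red K_2) or all edges are blue (a blue K_k). And K_{131} coloured all-blue has no blue K_132, so R(2, 132) > 131. Hence R(2, 132) = 132.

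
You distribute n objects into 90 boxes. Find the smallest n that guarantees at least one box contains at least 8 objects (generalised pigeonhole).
n = (8 − 1)·90 + 1 = 631

By the generalised pigeonhole principle, to guarantee some box contains ≥ r objects we need more than (r − 1) · k objects total. Threshold: n = (r − 1) · k + 1. With r = 8 and k = 90: n = 7 · 90 + 1 = 630 + 1 = 631. For n = 630 = 7 · 90, we can put exactly 7 objects in every box, avoiding 8 in any single one — so 631 is tight.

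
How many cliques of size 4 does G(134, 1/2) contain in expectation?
E[# K_4] = C(134, 4) · (1/2)^C(4, 2) = 12840751 / 2^6 = 200636.734375

For each 4-subset S of vertices (there are C(134, 4) = 12840751 such S), let X_S = 1 if S induces a K_4 (all C(4, 2) = 6 edges present). Then P(X_S = 1) = (1/2)^6 = 1/64. By linearity of expectation, E[# K_4] = C(134, 4) · (1/2)^6 = 12840751 / 64 = 200636.734375.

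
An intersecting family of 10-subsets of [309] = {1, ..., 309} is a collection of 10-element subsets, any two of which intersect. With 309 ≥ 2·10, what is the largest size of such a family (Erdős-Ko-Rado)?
max |F| = C(308, 9) = 61088326838816200

The Erdős-Ko-Rado theorem states: for n ≥ 2k, an intersecting family of k-subsets of an n-element set has size at most C(n − 1, k − 1), with equality for 'star' families {A ⊆ [n] : |A| = k, i ∈ A} (fix an element i). For n = 309, k = 10: C(308, 9) = 61088326838816200.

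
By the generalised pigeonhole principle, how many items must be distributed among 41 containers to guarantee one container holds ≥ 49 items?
n = (49 − 1)·41 + 1 = 1969

By the generalised pigeonhole principle, to guarantee some box contains ≥ r objects we need more than (r − 1) · k objects total. Threshold: n = (r − 1) · k + 1. With r = 49 and k = 41: n = 48 · 41 + 1 = 1968 + 1 = 1969. For n = 1968 = 48 · 41, we can put exactly 48 objects in every box, avoiding 49 in any single one — so 1969 is tight.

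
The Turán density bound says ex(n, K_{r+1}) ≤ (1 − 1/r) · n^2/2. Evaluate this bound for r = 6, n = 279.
Turán density bound = (5/6) · 279^2/2 = 129735/4 ≈ 32433.75

Turán's theorem: ex(n, K_{r+1}) is achieved by the complete r-partite Turán graph T(n, r) with parts as balanced as possible, and is at most (1 − 1/r) · n^2/2. For r = 6, n = 279: the density bound is (5/6) · 77841/2 = 129735/4 ≈ 32433.75. The integer-valued extremum is e(T(279, 6)) = 32433, which is strictly less than the density bound 129735/4 since 6 ∤ 279 (the parts of T(279, 6) cannot all be equal).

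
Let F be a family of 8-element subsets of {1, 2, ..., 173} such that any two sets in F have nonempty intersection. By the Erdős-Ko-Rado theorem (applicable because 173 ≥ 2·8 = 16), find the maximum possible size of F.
max |F| = C(172, 7) = 780842580024

Erdős-Ko-Rado (1961): when n ≥ 2k, max |F| = C(n−1, k−1). The bound is attained by the star {A : i ∈ A} for any fixed i ∈ [n]. Here C(173−1, 8−1) = C(172, 7) = 780842580024.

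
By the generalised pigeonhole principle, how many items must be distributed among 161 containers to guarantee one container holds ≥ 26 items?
n = (26 − 1)·161 + 1 = 4026

By the generalised pigeonhole principle, to guarantee some box contains ≥ r objects we need more than (r − 1) · k objects total. Threshold: n = (r − 1) · k + 1. With r = 26 and k = 161: n = 25 · 161 + 1 = 4025 + 1 = 4026. For n = 4025 = 25 · 161, we can put exactly 25 objects in every box, avoiding 26 in any single one — so 4026 is tight.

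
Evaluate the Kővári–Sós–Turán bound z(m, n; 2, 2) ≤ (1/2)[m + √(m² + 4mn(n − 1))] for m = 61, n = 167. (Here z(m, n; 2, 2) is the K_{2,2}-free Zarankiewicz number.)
z(61, 167; 2, 2) ≤ (1/2)[61 + √(61² + 4·61·167·166)] = (1/2)[61 + √6767889] = 1331.2583

Kővári–Sós–Turán: let r_1, ..., r_61 be the row sums and z = Σ r_i the total number of 1s. Each pair of columns can share at most one row with both entries 1 (else a 2×2 all-ones block appears), so Σ_i C(r_i, 2) ≤ C(167, 2) = 13861. By convexity Σ_i C(r_i, 2) ≥ 61·C(z/61, 2) = z(z − 61)/(2·61), giving z² − 61z − 61·167·166 ≤ 0 and hence z ≤ (1/2)[61 + √(3721 + 4·1691042)] = (1/2)[61 + √6767889] ≈ (1/2)(61 + 2601.5167) = 1331.2583.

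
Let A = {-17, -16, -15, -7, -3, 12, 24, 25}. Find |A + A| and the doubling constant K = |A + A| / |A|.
K = |A + A| / |A| = 32/8 = 4

Enumerate A + A = {a + b : a, b ∈ A}. With |A| = 8, there are |A|^2 = 64 ordered sum pairs; collecting distinct values, A + A = {-34, -33, -32, -31, -30, -24, -23, -22, -20, -19, -18, -14, -10, -6, -5, -4, -3, 5, 7, 8, 9, 10, 17, 18, 21, 22, 24, 36, 37, 48, 49, 50}, so |A + A| = 32. Thus K = 32/8 = 4. For comparison, the minimum possible |A + A| over all 8-element sets is 2·8 − 1 = 15 (so min K = 15/8), attained only by arithmetic progressions.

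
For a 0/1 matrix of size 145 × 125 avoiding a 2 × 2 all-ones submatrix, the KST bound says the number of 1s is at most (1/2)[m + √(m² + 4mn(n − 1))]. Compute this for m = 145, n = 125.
z(145, 125; 2, 2) ≤ (1/2)[145 + √(145² + 4·145·125·124)] = (1/2)[145 + √9011025] = 1573.4185

Kővári–Sós–Turán: let r_1, ..., r_145 be the row sums and z = Σ r_i the total number of 1s. Each pair of columns can share at most one row with both entries 1 (else a 2×2 all-ones block appears), so Σ_i C(r_i, 2) ≤ C(125, 2) = 7750. By convexity Σ_i C(r_i, 2) ≥ 145·C(z/145, 2) = z(z − 145)/(2·145), giving z² − 145z − 145·125·124 ≤ 0 and hence z ≤ (1/2)[145 + √(21025 + 4·2247500)] = (1/2)[145 + √9011025] ≈ (1/2)(145 + 3001.8369) = 1573.4185.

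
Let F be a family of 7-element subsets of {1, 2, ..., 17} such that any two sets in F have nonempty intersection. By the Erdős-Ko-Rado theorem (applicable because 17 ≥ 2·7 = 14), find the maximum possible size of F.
max |F| = C(16, 6) = 8008

The Erdős-Ko-Rado theorem states: for n ≥ 2k, an intersecting family of k-subsets of an n-element set has size at most C(n − 1, k − 1), with equality for 'star' families {A ⊆ [n] : |A| = k, i ∈ A} (fix an element i). For n = 17, k = 7: C(16, 6) = 8008.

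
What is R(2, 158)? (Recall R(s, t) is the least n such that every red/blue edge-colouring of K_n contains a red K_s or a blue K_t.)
R(2, 158) = 158

R(2, k) = k for all k ≥ 2: in a 2-colouring of K_k, either some edge is red (a red K_2) or all edges are blue (a blue K_k). And K_{157} coloured all-blue has no blue K_158, so R(2, 158) > 157. Hence R(2, 158) = 158.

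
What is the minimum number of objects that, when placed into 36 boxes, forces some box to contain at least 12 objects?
n = (12 − 1)·36 + 1 = 397

By the generalised pigeonhole principle, to guarantee some box contains ≥ r objects we need more than (r − 1) · k objects total. Threshold: n = (r − 1) · k + 1. With r = 12 and k = 36: n = 11 · 36 + 1 = 396 + 1 = 397. For n = 396 = 11 · 36, we can put exactly 11 objects in every box, avoiding 12 in any single one — so 397 is tight.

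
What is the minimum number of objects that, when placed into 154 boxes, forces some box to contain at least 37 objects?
n = (37 − 1)·154 + 1 = 5545

By the generalised pigeonhole principle, to guarantee some box contains ≥ r objects we need more than (r − 1) · k objects total. Threshold: n = (r − 1) · k + 1. With r = 37 and k = 154: n = 36 · 154 + 1 = 5544 + 1 = 5545. For n = 5544 = 36 · 154, we can put exactly 36 objects in every box, avoiding 37 in any single one — so 5545 is tight.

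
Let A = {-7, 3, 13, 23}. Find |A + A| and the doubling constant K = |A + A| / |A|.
K = |A + A| / |A| = 7/4

Enumerate A + A = {a + b : a, b ∈ A}. With |A| = 4, there are |A|^2 = 16 ordered sum pairs; collecting distinct values, A + A = {-14, -4, 6, 16, 26, 36, 46}, so |A + A| = 7. Thus K = 7/4. Here |A + A| = 2|A| − 1 = 7, the minimum possible — so K = 7/4 is minimal, which holds iff A is an arithmetic progression.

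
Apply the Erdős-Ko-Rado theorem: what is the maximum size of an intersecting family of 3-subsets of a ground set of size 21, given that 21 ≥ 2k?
max |F| = C(20, 2) = 190

Erdős-Ko-Rado (1961): when n ≥ 2k, max |F| = C(n−1, k−1). The bound is attained by the star {A : i ∈ A} for any fixed i ∈ [n]. Here C(21−1, 3−1) = C(20, 2) = 190.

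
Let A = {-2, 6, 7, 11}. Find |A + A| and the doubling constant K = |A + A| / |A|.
K = |A + A| / |A| = 10/4 = 5/2

Enumerate A + A = {a + b : a, b ∈ A}. With |A| = 4, there are |A|^2 = 16 ordered sum pairs; collecting distinct values, A + A = {-4, 4, 5, 9, 12, 13, 14, 17, 18, 22}, so |A + A| = 10. Thus K = 10/4 = 5/2. For comparison, the minimum possible |A + A| over all 4-element sets is 2·4 − 1 = 7 (so min K = 7/4), attained only by arithmetic progressions.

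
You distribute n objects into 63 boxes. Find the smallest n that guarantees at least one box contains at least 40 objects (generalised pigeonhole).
n = (40 − 1)·63 + 1 = 2458

By the generalised pigeonhole principle, to guarantee some box contains ≥ r objects we need more than (r − 1) · k objects total. Threshold: n = (r − 1) · k + 1. With r = 40 and k = 63: n = 39 · 63 + 1 = 2457 + 1 = 2458. For n = 2457 = 39 · 63, we can put exactly 39 objects in every box, avoiding 40 in any single one — so 2458 is tight.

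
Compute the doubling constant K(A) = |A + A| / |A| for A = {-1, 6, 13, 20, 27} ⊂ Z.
K = |A + A| / |A| = 9/5

Enumerate A + A = {a + b : a, b ∈ A}. With |A| = 5, there are |A|^2 = 25 ordered sum pairs; collecting distinct values, A + A = {-2, 5, 12, 19, 26, 33, 40, 47, 54}, so |A + A| = 9. Thus K = 9/5. Here |A + A| = 2|A| − 1 = 9, the minimum possible — so K = 9/5 is minimal, which holds iff A is an arithmetic progression.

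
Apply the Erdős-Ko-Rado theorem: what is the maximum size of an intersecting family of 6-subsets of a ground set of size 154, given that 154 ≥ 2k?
max |F| = C(153, 5) = 654045930

The Erdős-Ko-Rado theorem states: for n ≥ 2k, an intersecting family of k-subsets of an n-element set has size at most C(n − 1, k − 1), with equality for 'star' families {A ⊆ [n] : |A| = k, i ∈ A} (fix an element i). For n = 154, k = 6: C(153, 5) = 654045930.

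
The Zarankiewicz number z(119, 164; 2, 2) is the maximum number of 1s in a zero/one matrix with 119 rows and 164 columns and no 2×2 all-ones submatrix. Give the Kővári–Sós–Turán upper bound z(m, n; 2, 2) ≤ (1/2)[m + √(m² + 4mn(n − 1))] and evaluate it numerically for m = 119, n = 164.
z(119, 164; 2, 2) ≤ (1/2)[119 + √(119² + 4·119·164·163)] = (1/2)[119 + √12738593] = 1844.0583

Kővári–Sós–Turán: let r_1, ..., r_119 be the row sums and z = Σ r_i the total number of 1s. Each pair of columns can share at most one row with both entries 1 (else a 2×2 all-ones block appears), so Σ_i C(r_i, 2) ≤ C(164, 2) = 13366. By convexity Σ_i C(r_i, 2) ≥ 119·C(z/119, 2) = z(z − 119)/(2·119), giving z² − 119z − 119·164·163 ≤ 0 and hence z ≤ (1/2)[119 + √(14161 + 4·3181108)] = (1/2)[119 + √12738593] ≈ (1/2)(119 + 3569.1166) = 1844.0583.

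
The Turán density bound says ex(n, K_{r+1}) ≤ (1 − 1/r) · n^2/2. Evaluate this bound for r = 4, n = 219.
Turán density bound = (3/4) · 219^2/2 = 143883/8 ≈ 17985.375

Turán's theorem: ex(n, K_{r+1}) is achieved by the complete r-partite Turán graph T(n, r) with parts as balanced as possible, and is at most (1 − 1/r) · n^2/2. For r = 4, n = 219: the density bound is (3/4) · 47961/2 = 143883/8 ≈ 17985.375. The integer-valued extremum is e(T(219, 4)) = 17985, which is strictly less than the density bound 143883/8 since 4 ∤ 219 (the parts of T(219, 4) cannot all be equal).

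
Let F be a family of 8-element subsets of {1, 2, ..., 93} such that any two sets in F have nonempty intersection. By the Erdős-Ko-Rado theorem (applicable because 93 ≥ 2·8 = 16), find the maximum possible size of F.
max |F| = C(92, 7) = 8760554088

Erdős-Ko-Rado (1961): when n ≥ 2k, max |F| = C(n−1, k−1). The bound is attained by the star {A : i ∈ A} for any fixed i ∈ [n]. Here C(93−1, 8−1) = C(92, 7) = 8760554088.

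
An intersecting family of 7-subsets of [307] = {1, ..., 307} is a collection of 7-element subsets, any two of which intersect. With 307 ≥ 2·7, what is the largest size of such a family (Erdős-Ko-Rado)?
max |F| = C(306, 6) = 1085371516236

Erdős-Ko-Rado (1961): when n ≥ 2k, max |F| = C(n−1, k−1). The bound is attained by the star {A : i ∈ A} for any fixed i ∈ [n]. Here C(307−1, 7−1) = C(306, 6) = 1085371516236.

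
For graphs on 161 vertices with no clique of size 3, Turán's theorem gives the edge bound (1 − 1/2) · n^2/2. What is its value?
Turán density bound = (1/2) · 161^2/2 = 25921/4 ≈ 6480.25

Turán's theorem: ex(n, K_{r+1}) is achieved by the complete r-partite Turán graph T(n, r) with parts as balanced as possible, and is at most (1 − 1/r) · n^2/2. For r = 2, n = 161: the density bound is (1/2) · 25921/2 = 25921/4 ≈ 6480.25. The integer-valued extremum is e(T(161, 2)) = 6480, which is strictly less than the density bound 25921/4 since 2 ∤ 161 (the parts of T(161, 2) cannot all be equal).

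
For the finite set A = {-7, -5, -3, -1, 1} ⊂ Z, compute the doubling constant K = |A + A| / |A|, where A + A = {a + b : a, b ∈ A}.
K = |A + A| / |A| = 9/5

Enumerate A + A = {a + b : a, b ∈ A}. With |A| = 5, there are |A|^2 = 25 ordered sum pairs; collecting distinct values, A + A = {-14, -12, -10, -8, -6, -4, -2, 0, 2}, so |A + A| = 9. Thus K = 9/5. Here |A + A| = 2|A| − 1 = 9, the minimum possible — so K = 9/5 is minimal, which holds iff A is an arithmetic progression.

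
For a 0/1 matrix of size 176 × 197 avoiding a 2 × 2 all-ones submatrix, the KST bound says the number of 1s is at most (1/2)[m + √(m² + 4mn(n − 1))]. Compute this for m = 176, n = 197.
z(176, 197; 2, 2) ≤ (1/2)[176 + √(176² + 4·176·197·196)] = (1/2)[176 + √27213824] = 2696.3435

Kővári–Sós–Turán: let r_1, ..., r_176 be the row sums and z = Σ r_i the total number of 1s. Each pair of columns can share at most one row with both entries 1 (else a 2×2 all-ones block appears), so Σ_i C(r_i, 2) ≤ C(197, 2) = 19306. By convexity Σ_i C(r_i, 2) ≥ 176·C(z/176, 2) = z(z − 176)/(2·176), giving z² − 176z − 176·197·196 ≤ 0 and hence z ≤ (1/2)[176 + √(30976 + 4·6795712)] = (1/2)[176 + √27213824] ≈ (1/2)(176 + 5216.6871) = 2696.3435.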